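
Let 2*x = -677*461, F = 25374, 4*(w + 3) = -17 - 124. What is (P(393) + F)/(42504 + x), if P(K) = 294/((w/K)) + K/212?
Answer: -80567953/409214378 ≈ -0.19688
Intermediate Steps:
w = -153/4 (w = -3 + (-17 - 124)/4 = -3 + (¼)*(-141) = -3 - 141/4 = -153/4 ≈ -38.250)
x = -312097/2 (x = (-677*461)/2 = (½)*(-312097) = -312097/2 ≈ -1.5605e+5)
P(K) = -83053*K/10812 (P(K) = 294/((-153/(4*K))) + K/212 = 294*(-4*K/153) + K*(1/212) = -392*K/51 + K/212 = -83053*K/10812)
(P(393) + F)/(42504 + x) = (-83053/10812*393 + 25374)/(42504 - 312097/2) = (-10879943/3604 + 25374)/(-227089/2) = (80567953/3604)*(-2/227089) = -80567953/409214378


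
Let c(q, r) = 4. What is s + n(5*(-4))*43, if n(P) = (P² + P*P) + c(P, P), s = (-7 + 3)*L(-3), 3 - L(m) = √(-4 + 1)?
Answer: 34560 + 4*I*√3 ≈ 34560.0 + 6.9282*I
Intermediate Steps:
L(m) = 3 - I*√3 (L(m) = 3 - √(-4 + 1) = 3 - √(-3) = 3 - I*√3)
s = -12 + 4*I*√3 (s = (-7 + 3)*(3 - I*√3) = -4*(3 - I*√3) = -12 + 4*I*√3 ≈ -12.0 + 6.9282*I)
n(P) = 4 + 2*P² (n(P) = (P² + P*P) + 4 = (P² + P²) + 4 = 2*P² + 4 = 4 + 2*P²)
s + n(5*(-4))*43 = (-12 + 4*I*√3) + (4 + 2*(5*(-4))²)*43 = (-12 + 4*I*√3) + (4 + 2*(-20)²)*43 = (-12 + 4*I*√3) + (4 + 2*400)*43 = (-12 + 4*I*√3) + (4 + 800)*43 = (-12 + 4*I*√3) + 804*43 = (-12 + 4*I*√3) + 34572 = 34560 + 4*I*√3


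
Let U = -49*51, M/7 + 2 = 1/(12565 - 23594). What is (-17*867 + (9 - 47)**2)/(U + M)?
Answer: 146630555/27715884 ≈ 5.2905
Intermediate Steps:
M = -154413/11029 (M = -14 + 7/(12565 - 23594) = -14 + 7/(-11029) = -14 + 7*(-1/11029) = -14 - 7/11029 = -154413/11029 ≈ -14.001)
U = -2499
(-17*867 + (9 - 47)**2)/(U + M) = (-17*867 + (9 - 47)**2)/(-2499 - 154413/11029) = (-14739 + (-38)**2)/(-27715884/11029) = (-14739 + 1444)*(-11029/27715884) = -13295*(-11029/27715884) = 146630555/27715884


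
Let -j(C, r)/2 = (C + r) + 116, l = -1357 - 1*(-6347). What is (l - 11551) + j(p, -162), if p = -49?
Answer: -6371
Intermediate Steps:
l = 4990 (l = -1357 + 6347 = 4990)
j(C, r) = -232 - 2*C - 2*r (j(C, r) = -2*((C + r) + 116) = -2*(116 + C + r) = -232 - 2*C - 2*r)
(l - 11551) + j(p, -162) = (4990 - 11551) + (-232 - 2*(-49) - 2*(-162)) = -6561 + (-232 + 98 + 324) = -6561 + 190 = -6371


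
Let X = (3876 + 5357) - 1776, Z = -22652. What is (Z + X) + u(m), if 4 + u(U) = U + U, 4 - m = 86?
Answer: -15363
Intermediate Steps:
m = -82 (m = 4 - 1*86 = 4 - 86 = -82)
u(U) = -4 + 2*U (u(U) = -4 + (U + U) = -4 + 2*U)
X = 7457 (X = 9233 - 1776 = 7457)
(Z + X) + u(m) = (-22652 + 7457) + (-4 + 2*(-82)) = -15195 + (-4 - 164) = -15195 - 168 = -15363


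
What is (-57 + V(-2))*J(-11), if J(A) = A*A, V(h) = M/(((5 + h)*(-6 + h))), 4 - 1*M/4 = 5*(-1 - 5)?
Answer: -22748/3 ≈ -7582.7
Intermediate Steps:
M = 136 (M = 16 - 20*(-1 - 5) = 16 - 20*(-6) = 16 - 4*(-30) = 16 + 120 = 136)
V(h) = 136/((-6 + h)*(5 + h)) (V(h) = 136/(((5 + h)*(-6 + h))) = 136/(((-6 + h)*(5 + h))) = 136*(1/((-6 + h)*(5 + h))) = 136/((-6 + h)*(5 + h)))
J(A) = A²
(-57 + V(-2))*J(-11) = (-57 + 136/(-30 + (-2)² - 1*(-2)))*(-11)² = (-57 + 136/(-30 + 4 + 2))*121 = (-57 + 136/(-24))*121 = (-57 + 136*(-1/24))*121 = (-57 - 17/3)*121 = -188/3*121 = -22748/3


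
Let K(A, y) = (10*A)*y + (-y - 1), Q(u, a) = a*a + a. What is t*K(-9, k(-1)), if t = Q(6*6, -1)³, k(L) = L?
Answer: 0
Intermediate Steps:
Q(u, a) = a + a² (Q(u, a) = a² + a = a + a²)
t = 0 (t = (-(1 - 1))³ = (-1*0)³ = 0³ = 0)
K(A, y) = -1 - y + 10*A*y (K(A, y) = 10*A*y + (-1 - y) = -1 - y + 10*A*y)
t*K(-9, k(-1)) = 0*(-1 - 1*(-1) + 10*(-9)*(-1)) = 0*(-1 + 1 + 90) = 0*90 = 0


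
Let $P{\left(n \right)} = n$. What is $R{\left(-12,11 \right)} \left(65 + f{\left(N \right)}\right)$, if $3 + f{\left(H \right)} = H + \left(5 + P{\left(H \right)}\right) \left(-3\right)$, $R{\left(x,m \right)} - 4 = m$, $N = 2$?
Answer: $645$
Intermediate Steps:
$R{\left(x,m \right)} = 4 + m$
$f{\left(H \right)} = -18 - 2 H$ ($f{\left(H \right)} = -3 + \left(H + \left(5 + H\right) \left(-3\right)\right) = -3 - \left(15 + 2 H\right) = -18 - 2 H$)
$R{\left(-12,11 \right)} \left(65 + f{\left(N \right)}\right) = \left(4 + 11\right) \left(65 - 22\right) = 15 \left(65 - 22\right) = 15 \cdot 43 = 645$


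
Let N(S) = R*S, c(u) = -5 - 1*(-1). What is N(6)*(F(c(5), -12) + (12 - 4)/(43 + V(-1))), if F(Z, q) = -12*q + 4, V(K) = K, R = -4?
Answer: -24896/7 ≈ -3556.6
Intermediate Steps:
c(u) = -4 (c(u) = -5 + 1 = -4)
N(S) = -4*S
F(Z, q) = 4 - 12*q
N(6)*(F(c(5), -12) + (12 - 4)/(43 + V(-1))) = (-4*6)*((4 - 12*(-12)) + (12 - 4)/(43 - 1)) = -24*((4 + 144) + 8/42) = -24*(148 + 8*(1/42)) = -24*(148 + 4/21) = -24*3112/21 = -24896/7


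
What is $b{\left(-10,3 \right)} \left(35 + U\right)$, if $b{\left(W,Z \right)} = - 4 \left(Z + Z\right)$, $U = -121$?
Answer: $2064$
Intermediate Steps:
$b{\left(W,Z \right)} = - 8 Z$ ($b{\left(W,Z \right)} = - 4 \cdot 2 Z = - 8 Z$)
$b{\left(-10,3 \right)} \left(35 + U\right) = \left(-8\right) 3 \left(35 - 121\right) = \left(-24\right) \left(-86\right) = 2064$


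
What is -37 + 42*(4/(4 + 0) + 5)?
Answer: 215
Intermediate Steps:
-37 + 42*(4/(4 + 0) + 5) = -37 + 42*(4/4 + 5) = -37 + 42*(4*(1/4) + 5) = -37 + 42*(1 + 5) = -37 + 42*6 = -37 + 252 = 215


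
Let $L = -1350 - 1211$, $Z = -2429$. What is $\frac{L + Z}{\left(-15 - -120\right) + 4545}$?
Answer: $- \frac{499}{465} \approx -1.0731$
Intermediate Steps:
$L = -2561$
$\frac{L + Z}{\left(-15 - -120\right) + 4545} = \frac{-2561 - 2429}{\left(-15 - -120\right) + 4545} = - \frac{4990}{\left(-15 + 120\right) + 4545} = - \frac{4990}{105 + 4545} = - \frac{4990}{4650} = \left(-4990\right) \frac{1}{4650} = - \frac{499}{465}$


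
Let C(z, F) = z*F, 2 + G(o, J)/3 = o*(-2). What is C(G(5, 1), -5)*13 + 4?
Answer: 2344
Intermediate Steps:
G(o, J) = -6 - 6*o (G(o, J) = -6 + 3*(o*(-2)) = -6 + 3*(-2*o) = -6 - 6*o)
C(z, F) = F*z
C(G(5, 1), -5)*13 + 4 = -5*(-6 - 6*5)*13 + 4 = -5*(-6 - 30)*13 + 4 = -5*(-36)*13 + 4 = 180*13 + 4 = 2340 + 4 = 2344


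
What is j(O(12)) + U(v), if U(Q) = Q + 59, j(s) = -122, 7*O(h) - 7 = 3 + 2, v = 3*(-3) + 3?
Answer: -69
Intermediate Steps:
v = -6 (v = -9 + 3 = -6)
O(h) = 12/7 (O(h) = 1 + (3 + 2)/7 = 1 + (1/7)*5 = 1 + 5/7 = 12/7)
U(Q) = 59 + Q
j(O(12)) + U(v) = -122 + (59 - 6) = -122 + 53 = -69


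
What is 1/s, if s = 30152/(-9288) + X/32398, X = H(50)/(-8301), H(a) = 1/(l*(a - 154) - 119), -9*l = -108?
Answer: -142274836280142/461872401325931 ≈ -0.30804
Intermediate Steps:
l = 12 (l = -⅑*(-108) = 12)
H(a) = 1/(-1967 + 12*a) (H(a) = 1/(12*(a - 154) - 119) = 1/(12*(-154 + a) - 119) = 1/((-1848 + 12*a) - 119) = 1/(-1967 + 12*a))
X = 1/11347467 (X = 1/((-1967 + 12*50)*(-8301)) = -1/8301/(-1967 + 600) = -1/8301/(-1367) = -1/1367*(-1/8301) = 1/11347467 ≈ 8.8125e-8)
s = -461872401325931/142274836280142 (s = 30152/(-9288) + (1/11347467)/32398 = 30152*(-1/9288) + (1/11347467)*(1/32398) = -3769/1161 + 1/367635235866 = -461872401325931/142274836280142 ≈ -3.2463)
1/s = 1/(-461872401325931/142274836280142) = -142274836280142/461872401325931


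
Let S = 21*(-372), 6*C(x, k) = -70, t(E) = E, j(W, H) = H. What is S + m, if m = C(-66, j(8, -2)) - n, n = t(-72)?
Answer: -23255/3 ≈ -7751.7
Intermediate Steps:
n = -72
C(x, k) = -35/3 (C(x, k) = (⅙)*(-70) = -35/3)
S = -7812
m = 181/3 (m = -35/3 - 1*(-72) = -35/3 + 72 = 181/3 ≈ 60.333)
S + m = -7812 + 181/3 = -23255/3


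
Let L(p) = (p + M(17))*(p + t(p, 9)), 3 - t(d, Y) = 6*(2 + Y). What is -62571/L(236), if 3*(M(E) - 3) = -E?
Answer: -187713/121100 ≈ -1.5501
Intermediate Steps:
t(d, Y) = -9 - 6*Y (t(d, Y) = 3 - 6*(2 + Y) = 3 - (12 + 6*Y) = 3 + (-12 - 6*Y) = -9 - 6*Y)
M(E) = 3 - E/3 (M(E) = 3 + (-E)/3 = 3 - E/3)
L(p) = (-63 + p)*(-8/3 + p) (L(p) = (p + (3 - ⅓*17))*(p + (-9 - 6*9)) = (p + (3 - 17/3))*(p + (-9 - 54)) = (p - 8/3)*(p - 63) = (-8/3 + p)*(-63 + p) = (-63 + p)*(-8/3 + p))
-62571/L(236) = -62571/(168 + 236² - 197/3*236) = -62571/(168 + 55696 - 46492/3) = -62571/121100/3 = -62571*3/121100 = -187713/121100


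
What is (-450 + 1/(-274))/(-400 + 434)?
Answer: -7253/548 ≈ -13.235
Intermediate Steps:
(-450 + 1/(-274))/(-400 + 434) = (-450 - 1/274)/34 = -123301/274*1/34 = -7253/548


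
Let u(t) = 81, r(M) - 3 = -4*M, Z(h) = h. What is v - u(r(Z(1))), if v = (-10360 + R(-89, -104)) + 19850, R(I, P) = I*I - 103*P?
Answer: 28042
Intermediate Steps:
r(M) = 3 - 4*M
R(I, P) = I² - 103*P
v = 28123 (v = (-10360 + ((-89)² - 103*(-104))) + 19850 = (-10360 + (7921 + 10712)) + 19850 = (-10360 + 18633) + 19850 = 8273 + 19850 = 28123)
v - u(r(Z(1))) = 28123 - 1*81 = 28123 - 81 = 28042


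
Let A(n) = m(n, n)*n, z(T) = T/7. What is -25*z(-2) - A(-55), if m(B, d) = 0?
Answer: 50/7 ≈ 7.1429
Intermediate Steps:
z(T) = T/7 (z(T) = T*(⅐) = T/7)
A(n) = 0 (A(n) = 0*n = 0)
-25*z(-2) - A(-55) = -25*(-2)/7 - 1*0 = -25*(-2/7) + 0 = 50/7 + 0 = 50/7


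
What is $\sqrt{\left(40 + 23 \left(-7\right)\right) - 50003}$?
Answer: $2 i \sqrt{12531} \approx 223.88 i$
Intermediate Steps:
$\sqrt{\left(40 + 23 \left(-7\right)\right) - 50003} = \sqrt{\left(40 - 161\right) - 50003} = \sqrt{-121 - 50003} = \sqrt{-50124} = 2 i \sqrt{12531}$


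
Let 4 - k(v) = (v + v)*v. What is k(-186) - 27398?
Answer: -96586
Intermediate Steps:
k(v) = 4 - 2*v² (k(v) = 4 - (v + v)*v = 4 - 2*v*v = 4 - 2*v²)
k(-186) - 27398 = (4 - 2*(-186)²) - 27398 = (4 - 2*34596) - 27398 = (4 - 69192) - 27398 = -69188 - 27398 = -96586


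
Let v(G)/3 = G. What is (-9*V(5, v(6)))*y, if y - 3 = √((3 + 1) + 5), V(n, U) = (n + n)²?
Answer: -5400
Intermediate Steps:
v(G) = 3*G
V(n, U) = 4*n² (V(n, U) = (2*n)² = 4*n²)
y = 6 (y = 3 + √((3 + 1) + 5) = 3 + √(4 + 5) = 3 + √9 = 3 + 3 = 6)
(-9*V(5, v(6)))*y = -36*5²*6 = -36*25*6 = -9*100*6 = -900*6 = -5400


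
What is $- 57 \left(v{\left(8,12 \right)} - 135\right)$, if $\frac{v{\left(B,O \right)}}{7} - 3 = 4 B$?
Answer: $-6270$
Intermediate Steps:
$v{\left(B,O \right)} = 21 + 28 B$ ($v{\left(B,O \right)} = 21 + 7 \cdot 4 B = 21 + 28 B$)
$- 57 \left(v{\left(8,12 \right)} - 135\right) = - 57 \left(\left(21 + 28 \cdot 8\right) - 135\right) = - 57 \left(\left(21 + 224\right) - 135\right) = - 57 \left(245 - 135\right) = \left(-57\right) 110 = -6270$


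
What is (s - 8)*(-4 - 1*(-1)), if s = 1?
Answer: 21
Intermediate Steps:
(s - 8)*(-4 - 1*(-1)) = (1 - 8)*(-4 - 1*(-1)) = -7*(-4 + 1) = -7*(-3) = 21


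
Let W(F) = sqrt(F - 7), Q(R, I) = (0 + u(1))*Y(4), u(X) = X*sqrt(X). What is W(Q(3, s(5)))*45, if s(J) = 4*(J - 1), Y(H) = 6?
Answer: 45*I ≈ 45.0*I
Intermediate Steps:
s(J) = -4 + 4*J (s(J) = 4*(-1 + J) = -4 + 4*J)
u(X) = X**(3/2)
Q(R, I) = 6 (Q(R, I) = (0 + 1**(3/2))*6 = (0 + 1)*6 = 1*6 = 6)
W(F) = sqrt(-7 + F)
W(Q(3, s(5)))*45 = sqrt(-7 + 6)*45 = sqrt(-1)*45 = I*45 = 45*I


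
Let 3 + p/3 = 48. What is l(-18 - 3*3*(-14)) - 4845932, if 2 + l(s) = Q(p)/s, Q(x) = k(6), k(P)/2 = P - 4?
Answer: -130840217/27 ≈ -4.8459e+6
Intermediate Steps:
p = 135 (p = -9 + 3*48 = -9 + 144 = 135)
k(P) = -8 + 2*P (k(P) = 2*(P - 4) = 2*(-4 + P) = -8 + 2*P)
Q(x) = 4 (Q(x) = -8 + 2*6 = -8 + 12 = 4)
l(s) = -2 + 4/s
l(-18 - 3*3*(-14)) - 4845932 = (-2 + 4/(-18 - 3*3*(-14))) - 4845932 = (-2 + 4/(-18 - 9*(-14))) - 4845932 = (-2 + 4/(-18 + 126)) - 4845932 = (-2 + 4/108) - 4845932 = (-2 + 4*(1/108)) - 4845932 = (-2 + 1/27) - 4845932 = -53/27 - 4845932 = -130840217/27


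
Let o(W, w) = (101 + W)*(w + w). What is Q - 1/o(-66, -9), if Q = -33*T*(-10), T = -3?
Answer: -623699/630 ≈ -990.00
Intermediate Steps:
o(W, w) = 2*w*(101 + W) (o(W, w) = (101 + W)*(2*w) = 2*w*(101 + W))
Q = -990 (Q = -33*(-3)*(-10) = 99*(-10) = -990)
Q - 1/o(-66, -9) = -990 - 1/(2*(-9)*(101 - 66)) = -990 - 1/(2*(-9)*35) = -990 - 1/(-630) = -990 - 1*(-1/630) = -990 + 1/630 = -623699/630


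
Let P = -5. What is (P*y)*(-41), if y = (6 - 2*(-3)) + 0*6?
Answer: 2460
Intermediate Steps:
y = 12 (y = (6 + 6) + 0 = 12 + 0 = 12)
(P*y)*(-41) = -5*12*(-41) = -60*(-41) = 2460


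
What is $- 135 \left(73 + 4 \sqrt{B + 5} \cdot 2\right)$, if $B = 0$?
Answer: $-9855 - 1080 \sqrt{5} \approx -12270.0$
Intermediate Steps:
$- 135 \left(73 + 4 \sqrt{B + 5} \cdot 2\right) = - 135 \left(73 + 4 \sqrt{0 + 5} \cdot 2\right) = - 135 \left(73 + 4 \sqrt{5} \cdot 2\right) = - 135 \left(73 + 8 \sqrt{5}\right) = - (9855 + 1080 \sqrt{5}) = -9855 - 1080 \sqrt{5}$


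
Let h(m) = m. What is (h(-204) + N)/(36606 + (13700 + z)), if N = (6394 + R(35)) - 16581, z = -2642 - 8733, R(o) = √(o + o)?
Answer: -10391/38931 + √70/38931 ≈ -0.26669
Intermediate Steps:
R(o) = √2*√o (R(o) = √(2*o) = √2*√o)
z = -11375
N = -10187 + √70 (N = (6394 + √2*√35) - 16581 = (6394 + √70) - 16581 = -10187 + √70 ≈ -10179.)
(h(-204) + N)/(36606 + (13700 + z)) = (-204 + (-10187 + √70))/(36606 + (13700 - 11375)) = (-10391 + √70)/(36606 + 2325) = (-10391 + √70)/38931 = (-10391 + √70)*(1/38931) = -10391/38931 + √70/38931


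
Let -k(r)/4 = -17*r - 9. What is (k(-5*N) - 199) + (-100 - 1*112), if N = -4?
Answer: 985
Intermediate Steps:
k(r) = 36 + 68*r (k(r) = -4*(-17*r - 9) = -4*(-9 - 17*r) = 36 + 68*r)
(k(-5*N) - 199) + (-100 - 1*112) = ((36 + 68*(-5*(-4))) - 199) + (-100 - 1*112) = ((36 + 68*20) - 199) + (-100 - 112) = ((36 + 1360) - 199) - 212 = (1396 - 199) - 212 = 1197 - 212 = 985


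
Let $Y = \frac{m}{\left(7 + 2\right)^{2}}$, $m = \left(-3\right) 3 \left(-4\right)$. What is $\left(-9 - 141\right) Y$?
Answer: $- \frac{200}{3} \approx -66.667$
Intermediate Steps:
$m = 36$ ($m = \left(-9\right) \left(-4\right) = 36$)
$Y = \frac{4}{9}$ ($Y = \frac{36}{\left(7 + 2\right)^{2}} = \frac{36}{9^{2}} = \frac{36}{81} = 36 \cdot \frac{1}{81} = \frac{4}{9} \approx 0.44444$)
$\left(-9 - 141\right) Y = \left(-9 - 141\right) \frac{4}{9} = \left(-150\right) \frac{4}{9} = - \frac{200}{3}$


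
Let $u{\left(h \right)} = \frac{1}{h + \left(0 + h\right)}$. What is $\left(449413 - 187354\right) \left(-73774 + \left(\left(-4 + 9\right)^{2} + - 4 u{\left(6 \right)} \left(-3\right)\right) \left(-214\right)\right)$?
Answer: $-20791236942$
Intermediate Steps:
$u{\left(h \right)} = \frac{1}{2 h}$ ($u{\left(h \right)} = \frac{1}{h + h} = \frac{1}{2 h}$)
$\left(449413 - 187354\right) \left(-73774 + \left(\left(-4 + 9\right)^{2} + - 4 u{\left(6 \right)} \left(-3\right)\right) \left(-214\right)\right) = \left(449413 - 187354\right) \left(-73774 + \left(\left(-4 + 9\right)^{2} + - 4 \frac{1}{2 \cdot 6} \left(-3\right)\right) \left(-214\right)\right) = 262059 \left(-73774 + \left(5^{2} + - 4 \cdot \frac{1}{2} \cdot \frac{1}{6} \left(-3\right)\right) \left(-214\right)\right) = 262059 \left(-73774 + \left(25 + \left(-4\right) \frac{1}{12} \left(-3\right)\right) \left(-214\right)\right) = 262059 \left(-73774 + \left(25 - -1\right) \left(-214\right)\right) = 262059 \left(-73774 + \left(25 + 1\right) \left(-214\right)\right) = 262059 \left(-73774 + 26 \left(-214\right)\right) = 262059 \left(-73774 - 5564\right) = 262059 \left(-79338\right) = -20791236942$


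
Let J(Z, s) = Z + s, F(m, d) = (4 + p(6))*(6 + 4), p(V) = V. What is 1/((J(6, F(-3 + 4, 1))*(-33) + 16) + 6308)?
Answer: 1/2826 ≈ 0.00035386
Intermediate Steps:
F(m, d) = 100 (F(m, d) = (4 + 6)*(6 + 4) = 10*10 = 100)
1/((J(6, F(-3 + 4, 1))*(-33) + 16) + 6308) = 1/(((6 + 100)*(-33) + 16) + 6308) = 1/((106*(-33) + 16) + 6308) = 1/((-3498 + 16) + 6308) = 1/(-3482 + 6308) = 1/2826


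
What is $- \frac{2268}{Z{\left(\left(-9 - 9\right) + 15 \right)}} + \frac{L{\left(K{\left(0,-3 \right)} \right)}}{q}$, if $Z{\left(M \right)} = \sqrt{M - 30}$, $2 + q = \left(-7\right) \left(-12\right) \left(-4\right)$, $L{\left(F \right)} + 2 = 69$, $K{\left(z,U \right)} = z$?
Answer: $- \frac{67}{338} + \frac{756 i \sqrt{33}}{11} \approx -0.19822 + 394.81 i$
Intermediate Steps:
$L{\left(F \right)} = 67$ ($L{\left(F \right)} = -2 + 69 = 67$)
$q = -338$ ($q = -2 + \left(-7\right) \left(-12\right) \left(-4\right) = -2 + 84 \left(-4\right) = -2 - 336 = -338$)
$Z{\left(M \right)} = \sqrt{-30 + M}$
$- \frac{2268}{Z{\left(\left(-9 - 9\right) + 15 \right)}} + \frac{L{\left(K{\left(0,-3 \right)} \right)}}{q} = - \frac{2268}{\sqrt{-30 + \left(\left(-9 - 9\right) + 15\right)}} + \frac{67}{-338} = - \frac{2268}{\sqrt{-30 + \left(-18 + 15\right)}} + 67 \left(- \frac{1}{338}\right) = - \frac{2268}{\sqrt{-30 - 3}} - \frac{67}{338} = - \frac{2268}{\sqrt{-33}} - \frac{67}{338} = - \frac{2268}{i \sqrt{33}} - \frac{67}{338} = - 2268 \left(- \frac{i \sqrt{33}}{33}\right) - \frac{67}{338} = \frac{756 i \sqrt{33}}{11} - \frac{67}{338} = - \frac{67}{338} + \frac{756 i \sqrt{33}}{11}$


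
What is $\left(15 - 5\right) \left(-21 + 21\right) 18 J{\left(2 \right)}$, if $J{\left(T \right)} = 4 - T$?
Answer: $0$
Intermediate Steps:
$\left(15 - 5\right) \left(-21 + 21\right) 18 J{\left(2 \right)} = \left(15 - 5\right) \left(-21 + 21\right) 18 \left(4 - 2\right) = 10 \cdot 0 \cdot 18 \left(4 - 2\right) = 0 \cdot 18 \cdot 2 = 0 \cdot 2 = 0$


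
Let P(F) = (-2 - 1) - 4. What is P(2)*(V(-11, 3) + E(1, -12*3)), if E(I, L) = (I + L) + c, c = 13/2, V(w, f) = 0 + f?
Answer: 357/2 ≈ 178.50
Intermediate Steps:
V(w, f) = f
c = 13/2 (c = 13*(½) = 13/2 ≈ 6.5000)
P(F) = -7 (P(F) = -3 - 4 = -7)
E(I, L) = 13/2 + I + L (E(I, L) = (I + L) + 13/2 = 13/2 + I + L)
P(2)*(V(-11, 3) + E(1, -12*3)) = -7*(3 + (13/2 + 1 - 12*3)) = -7*(3 + (13/2 + 1 - 2*18)) = -7*(3 + (13/2 + 1 - 36)) = -7*(3 - 57/2) = -7*(-51/2) = 357/2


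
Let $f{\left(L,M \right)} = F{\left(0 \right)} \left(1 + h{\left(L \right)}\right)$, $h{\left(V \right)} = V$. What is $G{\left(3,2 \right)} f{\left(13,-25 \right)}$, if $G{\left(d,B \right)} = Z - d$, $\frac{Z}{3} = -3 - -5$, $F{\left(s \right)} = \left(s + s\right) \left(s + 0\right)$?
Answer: $0$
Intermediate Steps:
$F{\left(s \right)} = 2 s^{2}$ ($F{\left(s \right)} = 2 s s = 2 s^{2}$)
$Z = 6$ ($Z = 3 \left(-3 - -5\right) = 3 \left(-3 + 5\right) = 3 \cdot 2 = 6$)
$f{\left(L,M \right)} = 0$ ($f{\left(L,M \right)} = 2 \cdot 0^{2} \left(1 + L\right) = 2 \cdot 0 \left(1 + L\right) = 0 \left(1 + L\right) = 0$)
$G{\left(d,B \right)} = 6 - d$
$G{\left(3,2 \right)} f{\left(13,-25 \right)} = \left(6 - 3\right) 0 = 3 \cdot 0 = 0$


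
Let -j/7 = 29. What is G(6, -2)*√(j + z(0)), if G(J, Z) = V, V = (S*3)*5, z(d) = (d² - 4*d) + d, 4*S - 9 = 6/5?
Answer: 153*I*√203/4 ≈ 544.98*I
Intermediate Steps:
S = 51/20 (S = 9/4 + (6/5)/4 = 9/4 + (6*(⅕))/4 = 9/4 + (¼)*(6/5) = 9/4 + 3/10 = 51/20 ≈ 2.5500)
z(d) = d² - 3*d
j = -203 (j = -7*29 = -203)
V = 153/4 (V = ((51/20)*3)*5 = (153/20)*5 = 153/4 ≈ 38.250)
G(J, Z) = 153/4
G(6, -2)*√(j + z(0)) = 153*√(-203 + 0*(-3 + 0))/4 = 153*√(-203 + 0*(-3))/4 = 153*√(-203 + 0)/4 = 153*√(-203)/4 = 153*(I*√203)/4 = 153*I*√203/4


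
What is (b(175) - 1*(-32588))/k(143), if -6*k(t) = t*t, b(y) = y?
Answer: -196578/20449 ≈ -9.6131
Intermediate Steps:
k(t) = -t²/6 (k(t) = -t*t/6 = -t²/6)
(b(175) - 1*(-32588))/k(143) = (175 - 1*(-32588))/((-⅙*143²)) = (175 + 32588)/((-⅙*20449)) = 32763/(-20449/6) = 32763*(-6/20449) = -196578/20449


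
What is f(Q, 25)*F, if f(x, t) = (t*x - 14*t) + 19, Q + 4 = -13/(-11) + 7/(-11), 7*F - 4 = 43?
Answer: -215777/77 ≈ -2802.3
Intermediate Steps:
F = 47/7 (F = 4/7 + (⅐)*43 = 4/7 + 43/7 = 47/7 ≈ 6.7143)
Q = -38/11 (Q = -4 + (-13/(-11) + 7/(-11)) = -4 + (-13*(-1/11) + 7*(-1/11)) = -4 + (13/11 - 7/11) = -4 + 6/11 = -38/11 ≈ -3.4545)
f(x, t) = 19 - 14*t + t*x (f(x, t) = (-14*t + t*x) + 19 = 19 - 14*t + t*x)
f(Q, 25)*F = (19 - 14*25 + 25*(-38/11))*(47/7) = (19 - 350 - 950/11)*(47/7) = -4591/11*47/7 = -215777/77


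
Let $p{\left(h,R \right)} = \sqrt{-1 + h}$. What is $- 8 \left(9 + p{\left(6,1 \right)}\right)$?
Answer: $-72 - 8 \sqrt{5} \approx -89.889$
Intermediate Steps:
$- 8 \left(9 + p{\left(6,1 \right)}\right) = - 8 \left(9 + \sqrt{-1 + 6}\right) = - 8 \left(9 + \sqrt{5}\right) = -72 - 8 \sqrt{5}$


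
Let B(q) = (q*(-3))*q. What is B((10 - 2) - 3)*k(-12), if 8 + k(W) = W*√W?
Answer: 600 + 1800*I*√3 ≈ 600.0 + 3117.7*I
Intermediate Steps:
k(W) = -8 + W^(3/2) (k(W) = -8 + W*√W = -8 + W^(3/2))
B(q) = -3*q² (B(q) = (-3*q)*q = -3*q²)
B((10 - 2) - 3)*k(-12) = (-3*((10 - 2) - 3)²)*(-8 + (-12)^(3/2)) = (-3*(8 - 3)²)*(-8 - 24*I*√3) = (-3*5²)*(-8 - 24*I*√3) = (-3*25)*(-8 - 24*I*√3) = -75*(-8 - 24*I*√3) = 600 + 1800*I*√3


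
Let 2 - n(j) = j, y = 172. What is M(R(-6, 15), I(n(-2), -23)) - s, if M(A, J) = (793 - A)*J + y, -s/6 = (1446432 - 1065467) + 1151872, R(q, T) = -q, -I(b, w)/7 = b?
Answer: 9175158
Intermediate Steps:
n(j) = 2 - j
I(b, w) = -7*b
s = -9197022 (s = -6*((1446432 - 1065467) + 1151872) = -6*(380965 + 1151872) = -6*1532837 = -9197022)
M(A, J) = 172 + J*(793 - A) (M(A, J) = (793 - A)*J + 172 = J*(793 - A) + 172 = 172 + J*(793 - A))
M(R(-6, 15), I(n(-2), -23)) - s = (172 + 793*(-7*(2 - 1*(-2))) - (-1*(-6))*(-7*(2 - 1*(-2)))) - 1*(-9197022) = (172 + 793*(-7*(2 + 2)) - 1*6*(-7*(2 + 2))) + 9197022 = (172 + 793*(-7*4) - 1*6*(-7*4)) + 9197022 = (172 + 793*(-28) - 1*6*(-28)) + 9197022 = (172 - 22204 + 168) + 9197022 = -21864 + 9197022 = 9175158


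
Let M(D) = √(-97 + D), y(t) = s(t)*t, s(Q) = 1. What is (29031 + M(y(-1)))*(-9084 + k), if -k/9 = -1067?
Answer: 15067089 + 3633*I*√2 ≈ 1.5067e+7 + 5137.8*I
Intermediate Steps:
k = 9603 (k = -9*(-1067) = 9603)
y(t) = t (y(t) = 1*t = t)
(29031 + M(y(-1)))*(-9084 + k) = (29031 + √(-97 - 1))*(-9084 + 9603) = (29031 + √(-98))*519 = (29031 + 7*I*√2)*519 = 15067089 + 3633*I*√2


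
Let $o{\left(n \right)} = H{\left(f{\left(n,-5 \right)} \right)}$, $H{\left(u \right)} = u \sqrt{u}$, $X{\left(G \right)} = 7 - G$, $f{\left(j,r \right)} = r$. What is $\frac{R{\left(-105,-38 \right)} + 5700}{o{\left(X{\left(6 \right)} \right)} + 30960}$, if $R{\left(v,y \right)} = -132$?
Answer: $\frac{34477056}{191704345} + \frac{5568 i \sqrt{5}}{191704345} \approx 0.17984 + 6.4946 \cdot 10^{-5} i$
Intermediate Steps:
$H{\left(u \right)} = u^{\frac{3}{2}}$
$o{\left(n \right)} = - 5 i \sqrt{5}$ ($o{\left(n \right)} = \left(-5\right)^{\frac{3}{2}} = - 5 i \sqrt{5}$)
$\frac{R{\left(-105,-38 \right)} + 5700}{o{\left(X{\left(6 \right)} \right)} + 30960} = \frac{-132 + 5700}{- 5 i \sqrt{5} + 30960} = \frac{5568}{30960 - 5 i \sqrt{5}}$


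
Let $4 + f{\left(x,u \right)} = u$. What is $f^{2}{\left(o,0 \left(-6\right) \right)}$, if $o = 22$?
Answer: $16$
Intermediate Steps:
$f{\left(x,u \right)} = -4 + u$
$f^{2}{\left(o,0 \left(-6\right) \right)} = \left(-4 + 0 \left(-6\right)\right)^{2} = \left(-4 + 0\right)^{2} = \left(-4\right)^{2} = 16$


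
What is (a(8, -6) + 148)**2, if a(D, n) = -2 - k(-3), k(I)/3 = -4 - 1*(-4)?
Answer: 21316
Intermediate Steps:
k(I) = 0 (k(I) = 3*(-4 - 1*(-4)) = 3*(-4 + 4) = 3*0 = 0)
a(D, n) = -2 (a(D, n) = -2 - 1*0 = -2 + 0 = -2)
(a(8, -6) + 148)**2 = (-2 + 148)**2 = 146**2 = 21316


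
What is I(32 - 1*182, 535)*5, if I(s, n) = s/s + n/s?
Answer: -77/6 ≈ -12.833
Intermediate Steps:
I(s, n) = 1 + n/s
I(32 - 1*182, 535)*5 = ((535 + (32 - 1*182))/(32 - 1*182))*5 = ((535 + (32 - 182))/(32 - 182))*5 = ((535 - 150)/(-150))*5 = -1/150*385*5 = -77/30*5 = -77/6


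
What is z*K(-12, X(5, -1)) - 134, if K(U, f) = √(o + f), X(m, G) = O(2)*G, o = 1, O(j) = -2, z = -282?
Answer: -134 - 282*√3 ≈ -622.44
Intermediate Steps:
X(m, G) = -2*G
K(U, f) = √(1 + f)
z*K(-12, X(5, -1)) - 134 = -282*√(1 - 2*(-1)) - 134 = -282*√(1 + 2) - 134 = -282*√3 - 134 = -134 - 282*√3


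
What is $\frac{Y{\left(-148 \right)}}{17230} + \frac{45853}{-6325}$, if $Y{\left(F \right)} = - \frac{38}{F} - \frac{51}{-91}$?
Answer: $- \frac{1064028594197}{146773927300} \approx -7.2494$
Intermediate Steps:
$Y{\left(F \right)} = \frac{51}{91} - \frac{38}{F}$ ($Y{\left(F \right)} = - \frac{38}{F} - - \frac{51}{91} = - \frac{38}{F} + \frac{51}{91} = \frac{51}{91} - \frac{38}{F}$)
$\frac{Y{\left(-148 \right)}}{17230} + \frac{45853}{-6325} = \frac{\frac{51}{91} - \frac{38}{-148}}{17230} + \frac{45853}{-6325} = \left(\frac{51}{91} - - \frac{19}{74}\right) \frac{1}{17230} + 45853 \left(- \frac{1}{6325}\right) = \left(\frac{51}{91} + \frac{19}{74}\right) \frac{1}{17230} - \frac{45853}{6325} = \frac{5503}{6734} \cdot \frac{1}{17230} - \frac{45853}{6325} = \frac{5503}{116026820} - \frac{45853}{6325} = - \frac{1064028594197}{146773927300}$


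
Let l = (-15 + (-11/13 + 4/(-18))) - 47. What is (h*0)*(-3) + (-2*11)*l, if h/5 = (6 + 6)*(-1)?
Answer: 162338/117 ≈ 1387.5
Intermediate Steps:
h = -60 (h = 5*((6 + 6)*(-1)) = 5*(12*(-1)) = 5*(-12) = -60)
l = -7379/117 (l = (-15 + (-11*1/13 + 4*(-1/18))) - 47 = (-15 + (-11/13 - 2/9)) - 47 = (-15 - 125/117) - 47 = -1880/117 - 47 = -7379/117 ≈ -63.068)
(h*0)*(-3) + (-2*11)*l = -60*0*(-3) - 2*11*(-7379/117) = 0*(-3) - 22*(-7379/117) = 0 + 162338/117 = 162338/117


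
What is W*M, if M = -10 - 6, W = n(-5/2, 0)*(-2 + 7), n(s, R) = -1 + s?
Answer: 280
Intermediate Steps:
W = -35/2 (W = (-1 - 5/2)*(-2 + 7) = (-1 - 5*½)*5 = (-1 - 5/2)*5 = -7/2*5 = -35/2 ≈ -17.500)
M = -16
W*M = -35/2*(-16) = 280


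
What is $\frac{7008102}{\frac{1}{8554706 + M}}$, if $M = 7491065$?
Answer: $112450399836642$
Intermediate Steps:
$\frac{7008102}{\frac{1}{8554706 + M}} = \frac{7008102}{\frac{1}{8554706 + 7491065}} = \frac{7008102}{\frac{1}{16045771}} = 7008102 \frac{1}{\frac{1}{16045771}} = 7008102 \cdot 16045771 = 112450399836642$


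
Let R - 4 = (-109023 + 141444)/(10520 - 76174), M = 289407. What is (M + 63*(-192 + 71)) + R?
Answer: 18500476931/65654 ≈ 2.8179e+5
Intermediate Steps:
R = 230195/65654 (R = 4 + (-109023 + 141444)/(10520 - 76174) = 4 + 32421/(-65654) = 4 + 32421*(-1/65654) = 4 - 32421/65654 = 230195/65654 ≈ 3.5062)
(M + 63*(-192 + 71)) + R = (289407 + 63*(-192 + 71)) + 230195/65654 = (289407 + 63*(-121)) + 230195/65654 = (289407 - 7623) + 230195/65654 = 281784 + 230195/65654 = 18500476931/65654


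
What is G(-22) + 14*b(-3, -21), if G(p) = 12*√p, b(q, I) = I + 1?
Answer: -280 + 12*I*√22 ≈ -280.0 + 56.285*I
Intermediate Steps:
b(q, I) = 1 + I
G(-22) + 14*b(-3, -21) = 12*√(-22) + 14*(1 - 21) = 12*(I*√22) + 14*(-20) = 12*I*√22 - 280 = -280 + 12*I*√22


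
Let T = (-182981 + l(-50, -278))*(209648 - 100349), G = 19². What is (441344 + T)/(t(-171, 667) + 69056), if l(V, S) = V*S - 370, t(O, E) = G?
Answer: -18520383505/69417 ≈ -2.6680e+5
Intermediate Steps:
G = 361
t(O, E) = 361
l(V, S) = -370 + S*V (l(V, S) = S*V - 370 = -370 + S*V)
T = -18520824849 (T = (-182981 + (-370 - 278*(-50)))*(209648 - 100349) = (-182981 + (-370 + 13900))*109299 = (-182981 + 13530)*109299 = -169451*109299 = -18520824849)
(441344 + T)/(t(-171, 667) + 69056) = (441344 - 18520824849)/(361 + 69056) = -18520383505/69417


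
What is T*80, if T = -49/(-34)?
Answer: 1960/17 ≈ 115.29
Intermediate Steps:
T = 49/34 (T = -49*(-1/34) = 49/34 ≈ 1.4412)
T*80 = (49/34)*80 = 1960/17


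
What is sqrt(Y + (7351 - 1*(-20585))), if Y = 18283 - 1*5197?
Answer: 3*sqrt(4558) ≈ 202.54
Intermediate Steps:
Y = 13086 (Y = 18283 - 5197 = 13086)
sqrt(Y + (7351 - 1*(-20585))) = sqrt(13086 + (7351 - 1*(-20585))) = sqrt(13086 + (7351 + 20585)) = sqrt(13086 + 27936) = sqrt(41022) = 3*sqrt(4558)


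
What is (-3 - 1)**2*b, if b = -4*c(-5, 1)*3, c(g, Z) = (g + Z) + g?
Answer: 1728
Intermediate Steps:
c(g, Z) = Z + 2*g (c(g, Z) = (Z + g) + g = Z + 2*g)
b = 108 (b = -4*(1 + 2*(-5))*3 = -4*(1 - 10)*3 = -4*(-9)*3 = 36*3 = 108)
(-3 - 1)**2*b = (-3 - 1)**2*108 = (-4)**2*108 = 16*108 = 1728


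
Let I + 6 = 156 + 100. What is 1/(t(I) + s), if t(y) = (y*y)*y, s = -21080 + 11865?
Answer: 1/15615785 ≈ 6.4038e-8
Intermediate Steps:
I = 250 (I = -6 + (156 + 100) = -6 + 256 = 250)
s = -9215
t(y) = y³ (t(y) = y²*y = y³)
1/(t(I) + s) = 1/(250³ - 9215) = 1/(15625000 - 9215) = 1/15615785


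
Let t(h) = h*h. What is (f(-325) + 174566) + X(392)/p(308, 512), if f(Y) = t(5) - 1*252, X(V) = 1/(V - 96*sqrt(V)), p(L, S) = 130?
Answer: 199987753679/1147120 - 3*sqrt(2)/1003730 ≈ 1.7434e+5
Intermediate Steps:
t(h) = h**2
f(Y) = -227 (f(Y) = 5**2 - 1*252 = 25 - 252 = -227)
(f(-325) + 174566) + X(392)/p(308, 512) = (-227 + 174566) + 1/((392 - 1344*sqrt(2))*130) = 174339 + (1/130)/(392 - 1344*sqrt(2)) = 174339 + 1/(130*(392 - 1344*sqrt(2)))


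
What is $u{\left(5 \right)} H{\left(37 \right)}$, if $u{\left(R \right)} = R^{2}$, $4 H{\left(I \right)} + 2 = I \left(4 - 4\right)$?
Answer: $- \frac{25}{2} \approx -12.5$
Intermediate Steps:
$H{\left(I \right)} = - \frac{1}{2}$ ($H{\left(I \right)} = - \frac{1}{2} + \frac{I \left(4 - 4\right)}{4} = - \frac{1}{2} + \frac{I 0}{4} = - \frac{1}{2} + \frac{1}{4} \cdot 0 = - \frac{1}{2} + 0 = - \frac{1}{2}$)
$u{\left(5 \right)} H{\left(37 \right)} = 5^{2} \left(- \frac{1}{2}\right) = 25 \left(- \frac{1}{2}\right) = - \frac{25}{2}$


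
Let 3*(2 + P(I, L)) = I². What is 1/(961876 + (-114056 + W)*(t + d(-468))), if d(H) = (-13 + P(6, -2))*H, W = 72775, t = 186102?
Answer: -1/7739473310 ≈ -1.2921e-10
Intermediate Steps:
P(I, L) = -2 + I²/3
d(H) = -3*H (d(H) = (-13 + (-2 + (⅓)*6²))*H = (-13 + (-2 + (⅓)*36))*H = (-13 + (-2 + 12))*H = (-13 + 10)*H = -3*H)
1/(961876 + (-114056 + W)*(t + d(-468))) = 1/(961876 + (-114056 + 72775)*(186102 - 3*(-468))) = 1/(961876 - 41281*(186102 + 1404)) = 1/(961876 - 41281*187506) = 1/(961876 - 7740435186) = 1/(-7739473310) = -1/7739473310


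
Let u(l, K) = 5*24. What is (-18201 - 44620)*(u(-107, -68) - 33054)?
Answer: 2068946814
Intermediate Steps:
u(l, K) = 120
(-18201 - 44620)*(u(-107, -68) - 33054) = (-18201 - 44620)*(120 - 33054) = -62821*(-32934) = 2068946814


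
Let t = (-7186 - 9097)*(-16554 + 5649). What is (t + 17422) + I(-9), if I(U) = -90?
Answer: 177583447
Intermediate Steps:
t = 177566115 (t = -16283*(-10905) = 177566115)
(t + 17422) + I(-9) = (177566115 + 17422) - 90 = 177583537 - 90 = 177583447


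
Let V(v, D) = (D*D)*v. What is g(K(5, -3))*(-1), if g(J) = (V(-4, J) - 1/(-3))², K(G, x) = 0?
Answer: -⅑ ≈ -0.11111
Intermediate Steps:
V(v, D) = v*D² (V(v, D) = D²*v = v*D²)
g(J) = (⅓ - 4*J²)² (g(J) = (-4*J² - 1/(-3))² = (-4*J² - 1*(-⅓))² = (-4*J² + ⅓)² = (⅓ - 4*J²)²)
g(K(5, -3))*(-1) = ((1 - 12*0²)²/9)*(-1) = ((1 - 12*0)²/9)*(-1) = ((1 + 0)²/9)*(-1) = ((⅑)*1²)*(-1) = ((⅑)*1)*(-1) = (⅑)*(-1) = -⅑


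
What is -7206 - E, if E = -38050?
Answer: 30844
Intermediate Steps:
-7206 - E = -7206 - 1*(-38050) = -7206 + 38050 = 30844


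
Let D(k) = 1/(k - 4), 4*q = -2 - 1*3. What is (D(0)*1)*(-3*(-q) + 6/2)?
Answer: 3/16 ≈ 0.18750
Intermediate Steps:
q = -5/4 (q = (-2 - 1*3)/4 = (-2 - 3)/4 = (¼)*(-5) = -5/4 ≈ -1.2500)
D(k) = 1/(-4 + k)
(D(0)*1)*(-3*(-q) + 6/2) = (1/(-4 + 0))*(-3/((-1/(-5/4))) + 6/2) = (1/(-4))*(-3/((-1*(-⅘))) + 6*(½)) = (-¼*1)*(-3/⅘ + 3) = -(-3*5/4 + 3)/4 = -(-15/4 + 3)/4 = -¼*(-¾) = 3/16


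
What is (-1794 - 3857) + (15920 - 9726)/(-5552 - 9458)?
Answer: -2232308/395 ≈ -5651.4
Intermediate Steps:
(-1794 - 3857) + (15920 - 9726)/(-5552 - 9458) = -5651 + 6194/(-15010) = -5651 + 6194*(-1/15010) = -5651 - 163/395 = -2232308/395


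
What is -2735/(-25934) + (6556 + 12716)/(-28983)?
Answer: -140177181/250548374 ≈ -0.55948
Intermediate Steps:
-2735/(-25934) + (6556 + 12716)/(-28983) = -2735*(-1/25934) + 19272*(-1/28983) = 2735/25934 - 6424/9661 = -140177181/250548374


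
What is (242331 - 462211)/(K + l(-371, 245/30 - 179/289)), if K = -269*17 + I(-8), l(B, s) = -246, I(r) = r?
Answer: 219880/4827 ≈ 45.552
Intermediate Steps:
K = -4581 (K = -269*17 - 8 = -4573 - 8 = -4581)
(242331 - 462211)/(K + l(-371, 245/30 - 179/289)) = (242331 - 462211)/(-4581 - 246) = -219880/(-4827) = -219880*(-1/4827) = 219880/4827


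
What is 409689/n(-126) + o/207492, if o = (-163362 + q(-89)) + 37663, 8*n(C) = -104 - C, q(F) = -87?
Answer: 170013688153/1141206 ≈ 1.4898e+5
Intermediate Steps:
n(C) = -13 - C/8 (n(C) = (-104 - C)/8 = -13 - C/8)
o = -125786 (o = (-163362 - 87) + 37663 = -163449 + 37663 = -125786)
409689/n(-126) + o/207492 = 409689/(-13 - ⅛*(-126)) - 125786/207492 = 409689/(-13 + 63/4) - 125786*1/207492 = 409689/(11/4) - 62893/103746 = 409689*(4/11) - 62893/103746 = 1638756/11 - 62893/103746 = 170013688153/1141206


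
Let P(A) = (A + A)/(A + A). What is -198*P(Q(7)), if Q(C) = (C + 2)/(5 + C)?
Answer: -198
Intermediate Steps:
Q(C) = (2 + C)/(5 + C)
P(A) = 1 (P(A) = (2*A)/((2*A)) = (2*A)*(1/(2*A)) = 1)
-198*P(Q(7)) = -198*1 = -198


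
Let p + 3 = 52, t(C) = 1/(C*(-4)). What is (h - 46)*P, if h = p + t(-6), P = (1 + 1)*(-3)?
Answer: -73/4 ≈ -18.250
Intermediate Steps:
t(C) = -1/(4*C) (t(C) = 1/(-4*C) = -1/(4*C))
p = 49 (p = -3 + 52 = 49)
P = -6 (P = 2*(-3) = -6)
h = 1177/24 (h = 49 - ¼/(-6) = 49 - ¼*(-⅙) = 49 + 1/24 = 1177/24 ≈ 49.042)
(h - 46)*P = (1177/24 - 46)*(-6) = (73/24)*(-6) = -73/4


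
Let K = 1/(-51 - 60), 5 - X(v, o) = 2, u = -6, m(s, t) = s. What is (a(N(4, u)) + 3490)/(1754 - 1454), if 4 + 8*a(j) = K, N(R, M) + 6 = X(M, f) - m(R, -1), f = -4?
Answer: 123947/10656 ≈ 11.632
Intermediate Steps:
X(v, o) = 3 (X(v, o) = 5 - 1*2 = 5 - 2 = 3)
N(R, M) = -3 - R (N(R, M) = -6 + (3 - R) = -3 - R)
K = -1/111 (K = 1/(-111) = -1/111 ≈ -0.0090090)
a(j) = -445/888 (a(j) = -½ + (⅛)*(-1/111) = -½ - 1/888 = -445/888)
(a(N(4, u)) + 3490)/(1754 - 1454) = (-445/888 + 3490)/(1754 - 1454) = (3098675/888)/300 = (3098675/888)*(1/300) = 123947/10656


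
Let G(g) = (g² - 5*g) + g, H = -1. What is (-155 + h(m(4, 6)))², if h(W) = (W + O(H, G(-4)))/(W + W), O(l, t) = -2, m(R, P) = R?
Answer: 383161/16 ≈ 23948.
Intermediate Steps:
G(g) = g² - 4*g
h(W) = (-2 + W)/(2*W) (h(W) = (W - 2)/(W + W) = (-2 + W)/((2*W)) = (-2 + W)*(1/(2*W)) = (-2 + W)/(2*W))
(-155 + h(m(4, 6)))² = (-155 + (½)*(-2 + 4)/4)² = (-155 + (½)*(¼)*2)² = (-155 + ¼)² = (-619/4)² = 383161/16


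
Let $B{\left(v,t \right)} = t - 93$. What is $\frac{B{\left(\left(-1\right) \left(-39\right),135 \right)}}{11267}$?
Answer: $\frac{42}{11267} \approx 0.0037277$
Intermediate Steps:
$B{\left(v,t \right)} = -93 + t$ ($B{\left(v,t \right)} = t - 93 = -93 + t$)
$\frac{B{\left(\left(-1\right) \left(-39\right),135 \right)}}{11267} = \frac{-93 + 135}{11267} = 42 \cdot \frac{1}{11267} = \frac{42}{11267}$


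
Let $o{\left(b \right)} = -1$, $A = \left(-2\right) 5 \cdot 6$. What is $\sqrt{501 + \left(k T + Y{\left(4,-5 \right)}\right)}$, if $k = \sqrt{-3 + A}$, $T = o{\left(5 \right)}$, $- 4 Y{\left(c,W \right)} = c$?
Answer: $\sqrt{500 - 3 i \sqrt{7}} \approx 22.361 - 0.1775 i$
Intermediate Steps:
$A = -60$ ($A = \left(-10\right) 6 = -60$)
$Y{\left(c,W \right)} = - \frac{c}{4}$
$T = -1$
$k = 3 i \sqrt{7}$ ($k = \sqrt{-3 - 60} = \sqrt{-63} = 3 i \sqrt{7} \approx 7.9373 i$)
$\sqrt{501 + \left(k T + Y{\left(4,-5 \right)}\right)} = \sqrt{501 + \left(3 i \sqrt{7} \left(-1\right) - 1\right)} = \sqrt{501 - \left(1 + 3 i \sqrt{7}\right)} = \sqrt{500 - 3 i \sqrt{7}}$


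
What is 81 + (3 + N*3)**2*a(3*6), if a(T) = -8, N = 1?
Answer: -207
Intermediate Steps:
81 + (3 + N*3)**2*a(3*6) = 81 + (3 + 1*3)**2*(-8) = 81 + (3 + 3)**2*(-8) = 81 + 6**2*(-8) = 81 + 36*(-8) = 81 - 288 = -207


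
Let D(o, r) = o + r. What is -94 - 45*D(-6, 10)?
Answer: -274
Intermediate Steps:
-94 - 45*D(-6, 10) = -94 - 45*(-6 + 10) = -94 - 45*4 = -94 - 180 = -274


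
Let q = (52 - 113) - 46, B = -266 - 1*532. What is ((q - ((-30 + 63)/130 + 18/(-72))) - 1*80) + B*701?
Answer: -145492101/260 ≈ -5.5959e+5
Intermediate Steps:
B = -798 (B = -266 - 532 = -798)
q = -107 (q = -61 - 46 = -107)
((q - ((-30 + 63)/130 + 18/(-72))) - 1*80) + B*701 = ((-107 - ((-30 + 63)/130 + 18/(-72))) - 1*80) - 798*701 = ((-107 - (33*(1/130) + 18*(-1/72))) - 80) - 559398 = ((-107 - (33/130 - ¼)) - 80) - 559398 = ((-107 - 1*1/260) - 80) - 559398 = ((-107 - 1/260) - 80) - 559398 = (-27821/260 - 80) - 559398 = -48621/260 - 559398 = -145492101/260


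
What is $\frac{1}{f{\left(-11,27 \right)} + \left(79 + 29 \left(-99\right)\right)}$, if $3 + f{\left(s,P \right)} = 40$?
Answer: $- \frac{1}{2755} \approx -0.00036298$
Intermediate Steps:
$f{\left(s,P \right)} = 37$ ($f{\left(s,P \right)} = -3 + 40 = 37$)
$\frac{1}{f{\left(-11,27 \right)} + \left(79 + 29 \left(-99\right)\right)} = \frac{1}{37 + \left(79 + 29 \left(-99\right)\right)} = \frac{1}{37 + \left(79 - 2871\right)} = \frac{1}{37 - 2792} = \frac{1}{-2755} = - \frac{1}{2755}$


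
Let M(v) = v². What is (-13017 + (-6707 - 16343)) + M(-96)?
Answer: -26851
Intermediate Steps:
(-13017 + (-6707 - 16343)) + M(-96) = (-13017 + (-6707 - 16343)) + (-96)² = (-13017 - 23050) + 9216 = -36067 + 9216 = -26851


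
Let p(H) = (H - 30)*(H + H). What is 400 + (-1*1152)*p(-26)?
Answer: -3354224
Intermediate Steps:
p(H) = 2*H*(-30 + H) (p(H) = (-30 + H)*(2*H) = 2*H*(-30 + H))
400 + (-1*1152)*p(-26) = 400 + (-1*1152)*(2*(-26)*(-30 - 26)) = 400 - 2304*(-26)*(-56) = 400 - 1152*2912 = 400 - 3354624 = -3354224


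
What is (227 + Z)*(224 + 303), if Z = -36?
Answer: 100657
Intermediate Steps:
(227 + Z)*(224 + 303) = (227 - 36)*(224 + 303) = 191*527 = 100657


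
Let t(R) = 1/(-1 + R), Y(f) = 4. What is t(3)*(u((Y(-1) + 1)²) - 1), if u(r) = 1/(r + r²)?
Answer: -649/1300 ≈ -0.49923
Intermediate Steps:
t(3)*(u((Y(-1) + 1)²) - 1) = (1/(((4 + 1)²)*(1 + (4 + 1)²)) - 1)/(-1 + 3) = (1/((5²)*(1 + 5²)) - 1)/2 = (1/(25*(1 + 25)) - 1)/2 = ((1/25)/26 - 1)/2 = ((1/25)*(1/26) - 1)/2 = (1/650 - 1)/2 = (½)*(-649/650) = -649/1300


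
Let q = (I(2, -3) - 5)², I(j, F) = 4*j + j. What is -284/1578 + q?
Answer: 19583/789 ≈ 24.820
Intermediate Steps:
I(j, F) = 5*j
q = 25 (q = (5*2 - 5)² = (10 - 5)² = 5² = 25)
-284/1578 + q = -284/1578 + 25 = -284*1/1578 + 25 = -142/789 + 25 = 19583/789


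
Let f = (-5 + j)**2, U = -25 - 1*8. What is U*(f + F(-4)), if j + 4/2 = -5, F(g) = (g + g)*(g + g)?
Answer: -6864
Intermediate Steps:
U = -33 (U = -25 - 8 = -33)
F(g) = 4*g**2 (F(g) = (2*g)*(2*g) = 4*g**2)
j = -7 (j = -2 - 5 = -7)
f = 144 (f = (-5 - 7)**2 = (-12)**2 = 144)
U*(f + F(-4)) = -33*(144 + 4*(-4)**2) = -33*(144 + 4*16) = -33*(144 + 64) = -33*208 = -6864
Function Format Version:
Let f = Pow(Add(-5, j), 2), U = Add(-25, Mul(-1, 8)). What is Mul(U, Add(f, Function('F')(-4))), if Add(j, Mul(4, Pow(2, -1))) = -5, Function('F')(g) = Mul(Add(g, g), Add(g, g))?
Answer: -6864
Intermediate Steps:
U = -33 (U = Add(-25, -8) = -33)
Function('F')(g) = Mul(4, Pow(g, 2)) (Function('F')(g) = Mul(Mul(2, g), Mul(2, g)) = Mul(4, Pow(g, 2)))
j = -7 (j = Add(-2, -5) = -7)
f = 144 (f = Pow(Add(-5, -7), 2) = Pow(-12, 2) = 144)
Mul(U, Add(f, Function('F')(-4))) = Mul(-33, Add(144, Mul(4, Pow(-4, 2)))) = Mul(-33, Add(144, Mul(4, 16))) = Mul(-33, Add(144, 64)) = Mul(-33, 208) = -6864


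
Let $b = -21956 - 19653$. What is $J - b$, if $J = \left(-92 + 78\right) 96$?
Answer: $40265$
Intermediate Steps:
$J = -1344$ ($J = \left(-14\right) 96 = -1344$)
$b = -41609$ ($b = -21956 - 19653 = -41609$)
$J - b = -1344 - -41609 = -1344 + 41609 = 40265$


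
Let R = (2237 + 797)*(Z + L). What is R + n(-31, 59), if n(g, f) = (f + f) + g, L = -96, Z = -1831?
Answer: -5846431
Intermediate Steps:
n(g, f) = g + 2*f (n(g, f) = 2*f + g = g + 2*f)
R = -5846518 (R = (2237 + 797)*(-1831 - 96) = 3034*(-1927) = -5846518)
R + n(-31, 59) = -5846518 + (-31 + 2*59) = -5846518 + (-31 + 118) = -5846518 + 87 = -5846431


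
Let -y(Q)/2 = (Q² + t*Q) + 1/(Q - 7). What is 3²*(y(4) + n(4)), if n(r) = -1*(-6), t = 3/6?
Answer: -264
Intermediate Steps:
t = ½ (t = 3*(⅙) = ½ ≈ 0.50000)
n(r) = 6
y(Q) = -Q - 2*Q² - 2/(-7 + Q) (y(Q) = -2*((Q² + Q/2) + 1/(Q - 7)) = -2*((Q² + Q/2) + 1/(-7 + Q)) = -2*(Q² + 1/(-7 + Q) + Q/2) = -Q - 2*Q² - 2/(-7 + Q))
3²*(y(4) + n(4)) = 3²*((-2 - 2*4³ + 7*4 + 13*4²)/(-7 + 4) + 6) = 9*((-2 - 2*64 + 28 + 13*16)/(-3) + 6) = 9*(-(-2 - 128 + 28 + 208)/3 + 6) = 9*(-⅓*106 + 6) = 9*(-106/3 + 6) = 9*(-88/3) = -264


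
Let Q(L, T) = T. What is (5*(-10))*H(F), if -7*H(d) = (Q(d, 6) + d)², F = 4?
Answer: 5000/7 ≈ 714.29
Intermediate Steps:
H(d) = -(6 + d)²/7
(5*(-10))*H(F) = (5*(-10))*(-(6 + 4)²/7) = -(-50)*10²/7 = -(-50)*100/7 = -50*(-100/7) = 5000/7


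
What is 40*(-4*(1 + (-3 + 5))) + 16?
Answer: -464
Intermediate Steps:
40*(-4*(1 + (-3 + 5))) + 16 = 40*(-4*(1 + 2)) + 16 = 40*(-4*3) + 16 = 40*(-12) + 16 = -480 + 16 = -464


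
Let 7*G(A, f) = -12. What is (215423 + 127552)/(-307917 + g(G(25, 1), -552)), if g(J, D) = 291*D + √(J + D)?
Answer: -374968050975/512255720561 - 228650*I*√6783/512255720561 ≈ -0.73199 - 3.6762e-5*I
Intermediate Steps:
G(A, f) = -12/7 (G(A, f) = (⅐)*(-12) = -12/7)
g(J, D) = √(D + J) + 291*D (g(J, D) = 291*D + √(D + J) = √(D + J) + 291*D)
(215423 + 127552)/(-307917 + g(G(25, 1), -552)) = (215423 + 127552)/(-307917 + (√(-552 - 12/7) + 291*(-552))) = 342975/(-307917 + (√(-3876/7) - 160632)) = 342975/(-307917 + (2*I*√6783/7 - 160632)) = 342975/(-307917 + (-160632 + 2*I*√6783/7)) = 342975/(-468549 + 2*I*√6783/7)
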